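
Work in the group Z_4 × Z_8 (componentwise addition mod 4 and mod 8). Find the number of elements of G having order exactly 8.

16

An element (a,b) has order lcm(ord(a), ord(b)); count pairs with lcm equal to 8.
Enumerating gives 16 such elements.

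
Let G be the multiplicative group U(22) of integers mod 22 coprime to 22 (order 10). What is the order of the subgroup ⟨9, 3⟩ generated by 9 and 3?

|⟨9⟩| = 5 and |⟨3⟩| = 5, so |H| is a multiple of lcm(5, 5) = 5 and divides |G| = 10.
Closing under the operation: H = {1, 3, 5, 9, 15}, so |H| = 5.

5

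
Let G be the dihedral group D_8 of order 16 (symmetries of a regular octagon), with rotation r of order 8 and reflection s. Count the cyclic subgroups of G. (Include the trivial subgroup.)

12

Group the elements of G by the cyclic subgroup they generate; each cyclic subgroup of order d accounts for φ(d) elements.
Cyclic subgroups by order — order 1: 1; order 2: 9; order 4: 1; order 8: 1.
Total: 12.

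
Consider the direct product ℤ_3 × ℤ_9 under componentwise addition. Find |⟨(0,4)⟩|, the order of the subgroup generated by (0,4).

9

The order of (0,4) in Z_3 × Z_9 is lcm(ord(0) in Z_3, ord(4) in Z_9).
ord(0) = 1 and ord(4) = 9, so |⟨(0,4)⟩| = lcm(1, 9) = 9.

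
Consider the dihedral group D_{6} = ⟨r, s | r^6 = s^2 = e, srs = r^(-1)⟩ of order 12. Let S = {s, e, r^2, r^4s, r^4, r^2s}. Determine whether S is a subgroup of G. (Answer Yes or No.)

Yes

|S| = 6 divides |G| = 12, consistent with Lagrange.
S contains the identity, every element's inverse is in S, and S is closed under ·: it is a subgroup.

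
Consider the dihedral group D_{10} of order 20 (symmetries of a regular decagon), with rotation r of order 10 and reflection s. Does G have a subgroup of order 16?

16 does not divide |G| = 20, so by Lagrange no subgroup of order 16 exists.

No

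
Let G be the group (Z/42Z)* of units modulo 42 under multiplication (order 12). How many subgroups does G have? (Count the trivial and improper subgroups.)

10

|G| = 12, so by Lagrange every subgroup order divides 12. Divisors: 1, 2, 3, 4, 6, 12.
Subgroups by order — order 1: 1; order 2: 3; order 3: 1; order 4: 1; order 6: 3; order 12: 1.
Total: 1 + 3 + 1 + 1 + 3 + 1 = 10.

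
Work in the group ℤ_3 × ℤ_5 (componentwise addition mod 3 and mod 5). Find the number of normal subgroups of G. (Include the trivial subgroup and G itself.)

4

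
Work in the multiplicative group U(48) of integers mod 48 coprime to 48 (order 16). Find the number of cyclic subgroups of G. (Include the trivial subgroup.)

Group the elements of G by the cyclic subgroup they generate; each cyclic subgroup of order d accounts for φ(d) elements.
Cyclic subgroups by order — order 1: 1; order 2: 7; order 4: 4.
Total: 12.

12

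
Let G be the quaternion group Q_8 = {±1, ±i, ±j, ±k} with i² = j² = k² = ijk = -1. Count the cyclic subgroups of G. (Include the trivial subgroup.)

5

Each element a generates a cyclic subgroup ⟨a⟩; distinct elements may generate the same one (a cyclic group of order d has φ(d) generators).
Cyclic subgroups by order — order 1: 1; order 2: 1; order 4: 3.
Total: 5.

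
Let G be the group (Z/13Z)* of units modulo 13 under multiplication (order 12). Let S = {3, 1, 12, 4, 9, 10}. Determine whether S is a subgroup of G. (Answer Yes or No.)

|S| = 6 divides |G| = 12, consistent with Lagrange.
S contains the identity, every element's inverse is in S, and S is closed under ·: it is a subgroup.
In fact S = ⟨4⟩.

Yes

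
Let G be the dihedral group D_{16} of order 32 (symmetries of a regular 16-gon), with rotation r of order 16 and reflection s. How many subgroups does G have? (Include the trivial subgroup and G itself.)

|G| = 32, so by Lagrange every subgroup order divides 32. Divisors: 1, 2, 4, 8, 16, 32.
Subgroups by order — order 1: 1; order 2: 17; order 4: 9; order 8: 5; order 16: 3; order 32: 1.
Total: 1 + 17 + 9 + 5 + 3 + 1 = 36.

36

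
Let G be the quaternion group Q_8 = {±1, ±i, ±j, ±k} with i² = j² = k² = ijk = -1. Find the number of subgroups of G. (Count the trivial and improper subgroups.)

6

|G| = 8, so by Lagrange every subgroup order divides 8. Divisors: 1, 2, 4, 8.
Subgroups by order — order 1: 1; order 2: 1; order 4: 3; order 8: 1.
Total: 1 + 1 + 3 + 1 = 6.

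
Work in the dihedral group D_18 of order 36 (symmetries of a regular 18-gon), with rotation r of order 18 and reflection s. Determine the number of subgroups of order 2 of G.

|G| = 36 and 2 | 36, so subgroups of order 2 are possible by Lagrange.
The subgroups of order 2 are: {e, r^10s}; {e, r^11s}; {e, r^12s}; {e, r^13s}; … (19 in all).
So G has 19 subgroups of order 2.

19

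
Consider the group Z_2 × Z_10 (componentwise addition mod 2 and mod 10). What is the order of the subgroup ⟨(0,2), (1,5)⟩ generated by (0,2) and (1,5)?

10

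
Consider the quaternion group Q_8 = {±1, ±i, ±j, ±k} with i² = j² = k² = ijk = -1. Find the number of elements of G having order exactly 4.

6

The elements of order 4 are: i, -i, j, -j, k, -k.
That's 6.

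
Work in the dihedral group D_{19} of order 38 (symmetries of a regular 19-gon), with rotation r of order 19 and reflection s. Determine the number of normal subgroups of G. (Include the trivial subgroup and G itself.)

3

G has 22 subgroups. Checking conjugation-invariance by order — order 1: 1/1 normal; order 2: 0/19 normal; order 19: 1/1 normal; order 38: 1/1 normal.
Total normal subgroups: 3.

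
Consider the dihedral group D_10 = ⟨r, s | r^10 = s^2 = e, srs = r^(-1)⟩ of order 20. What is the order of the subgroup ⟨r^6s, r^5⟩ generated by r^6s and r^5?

|⟨r^6s⟩| = 2 and |⟨r^5⟩| = 2, so |H| is a multiple of lcm(2, 2) = 2 and divides |G| = 20.
Closing under the operation: H = {e, r^5, rs, r^6s}, so |H| = 4.

4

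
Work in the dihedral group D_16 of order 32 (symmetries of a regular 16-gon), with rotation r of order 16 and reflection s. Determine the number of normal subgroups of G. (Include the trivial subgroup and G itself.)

G has 36 subgroups. Checking conjugation-invariance by order — order 1: 1/1 normal; order 2: 1/17 normal; order 4: 1/9 normal; order 8: 1/5 normal; order 16: 3/3 normal; order 32: 1/1 normal.
Total normal subgroups: 8.

8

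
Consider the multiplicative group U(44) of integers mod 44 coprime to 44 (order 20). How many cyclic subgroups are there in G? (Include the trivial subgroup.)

8

Group the elements of G by the cyclic subgroup they generate; each cyclic subgroup of order d accounts for φ(d) elements.
Cyclic subgroups by order — order 1: 1; order 2: 3; order 5: 1; order 10: 3.
Total: 8.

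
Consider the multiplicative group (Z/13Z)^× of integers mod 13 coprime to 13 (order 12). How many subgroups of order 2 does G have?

1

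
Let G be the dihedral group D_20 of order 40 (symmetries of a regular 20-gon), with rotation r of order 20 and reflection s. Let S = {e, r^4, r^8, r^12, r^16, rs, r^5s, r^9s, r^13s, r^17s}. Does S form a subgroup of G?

Yes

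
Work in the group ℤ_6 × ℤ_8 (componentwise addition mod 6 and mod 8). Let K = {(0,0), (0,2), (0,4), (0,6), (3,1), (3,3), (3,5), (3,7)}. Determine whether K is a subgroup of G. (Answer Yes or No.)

Yes

|K| = 8 divides |G| = 48, consistent with Lagrange.
K contains the identity, every element's inverse is in K, and K is closed under +: it is a subgroup.
In fact K = ⟨(3,1)⟩.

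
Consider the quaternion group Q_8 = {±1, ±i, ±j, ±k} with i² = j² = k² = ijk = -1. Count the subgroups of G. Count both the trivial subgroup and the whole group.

|G| = 8, so by Lagrange every subgroup order divides 8. Divisors: 1, 2, 4, 8.
Subgroups by order — order 1: 1; order 2: 1; order 4: 3; order 8: 1.
Total: 1 + 1 + 3 + 1 = 6.

6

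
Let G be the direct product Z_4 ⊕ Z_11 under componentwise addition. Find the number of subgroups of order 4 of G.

|G| = 44 and 4 | 44, so subgroups of order 4 are possible by Lagrange.
The subgroups of order 4 are: {(0,0), (1,0), (2,0), (3,0)}.
So G has 1 subgroup of order 4.

1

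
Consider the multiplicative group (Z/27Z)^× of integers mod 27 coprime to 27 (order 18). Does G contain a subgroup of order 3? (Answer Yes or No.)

3 | 18. A subgroup of order 3 is {1, 10, 19}.

Yes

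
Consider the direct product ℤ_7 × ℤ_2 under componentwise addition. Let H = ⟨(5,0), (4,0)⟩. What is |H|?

7

|⟨(5,0)⟩| = 7 and |⟨(4,0)⟩| = 7, so |H| is a multiple of lcm(7, 7) = 7 and divides |G| = 14.
Closing under the operation: H = {(0,0), (1,0), (2,0), (3,0), (4,0), (5,0), (6,0)}, so |H| = 7.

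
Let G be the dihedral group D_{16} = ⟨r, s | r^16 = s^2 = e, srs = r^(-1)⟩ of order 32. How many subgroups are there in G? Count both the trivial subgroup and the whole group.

36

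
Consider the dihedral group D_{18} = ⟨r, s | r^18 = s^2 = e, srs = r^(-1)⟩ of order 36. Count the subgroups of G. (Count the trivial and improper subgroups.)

|G| = 36, so by Lagrange every subgroup order divides 36. Divisors: 1, 2, 3, 4, 6, 9, 12, 18, 36.
Subgroups by order — order 1: 1; order 2: 19; order 3: 1; order 4: 9; order 6: 7; order 9: 1; order 12: 3; order 18: 3; order 36: 1.
Total: 1 + 19 + 1 + 9 + 7 + 1 + 3 + 3 + 1 = 45.

45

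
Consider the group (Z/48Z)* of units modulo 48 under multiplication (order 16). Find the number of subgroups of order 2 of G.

|G| = 16 and 2 | 16, so subgroups of order 2 are possible by Lagrange.
The subgroups of order 2 are: {1, 17}; {1, 23}; {1, 25}; {1, 31}; … (7 in all).
So G has 7 subgroups of order 2.

7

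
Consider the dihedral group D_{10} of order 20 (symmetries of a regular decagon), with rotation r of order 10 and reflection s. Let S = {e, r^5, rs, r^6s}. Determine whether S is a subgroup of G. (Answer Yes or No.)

|S| = 4 divides |G| = 20, consistent with Lagrange.
S contains the identity, every element's inverse is in S, and S is closed under ·: it is a subgroup.

Yes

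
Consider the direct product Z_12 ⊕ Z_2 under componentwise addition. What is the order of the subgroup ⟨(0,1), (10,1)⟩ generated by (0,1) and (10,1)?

12

|⟨(0,1)⟩| = 2 and |⟨(10,1)⟩| = 6, so |H| is a multiple of lcm(2, 6) = 6 and divides |G| = 24.
Closing under the operation: H = {(0,0), (0,1), (2,0), (2,1), (4,0), (4,1), (6,0), (6,1), (8,0), (8,1), (10,0), (10,1)}, so |H| = 12.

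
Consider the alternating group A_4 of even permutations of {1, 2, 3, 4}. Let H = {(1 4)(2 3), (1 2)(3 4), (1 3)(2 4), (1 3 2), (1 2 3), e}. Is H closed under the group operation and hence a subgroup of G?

Closure fails: (1 3 2) ∘ (1 2)(3 4) = (2 3 4) ∉ H. So H is not a subgroup.

No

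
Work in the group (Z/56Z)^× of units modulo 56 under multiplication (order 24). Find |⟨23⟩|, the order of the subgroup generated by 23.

6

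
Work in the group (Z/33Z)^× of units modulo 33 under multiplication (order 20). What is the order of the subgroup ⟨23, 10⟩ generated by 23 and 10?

|⟨23⟩| = 2 and |⟨10⟩| = 2, so |H| is a multiple of lcm(2, 2) = 2 and divides |G| = 20.
Closing under the operation: H = {1, 10, 23, 32}, so |H| = 4.

4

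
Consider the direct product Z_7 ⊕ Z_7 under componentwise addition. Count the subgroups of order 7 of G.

8

|G| = 49 and 7 | 49, so subgroups of order 7 are possible by Lagrange.
The subgroups of order 7 are: {(0,0), (0,1), (0,2), (0,3), (0,4), (0,5), (0,6)}; {(0,0), (1,0), (2,0), (3,0), (4,0), (5,0), (6,0)}; {(0,0), (1,1), (2,2), (3,3), (4,4), (5,5), (6,6)}; {(0,0), (1,2), (2,4), (3,6), (4,1), (5,3), (6,5)}; … (8 in all).
So G has 8 subgroups of order 7.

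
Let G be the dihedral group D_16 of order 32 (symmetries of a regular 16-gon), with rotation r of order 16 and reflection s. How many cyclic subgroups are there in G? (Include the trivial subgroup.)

Each element a generates a cyclic subgroup ⟨a⟩; distinct elements may generate the same one (a cyclic group of order d has φ(d) generators).
Cyclic subgroups by order — order 1: 1; order 2: 17; order 4: 1; order 8: 1; order 16: 1.
Total: 21.

21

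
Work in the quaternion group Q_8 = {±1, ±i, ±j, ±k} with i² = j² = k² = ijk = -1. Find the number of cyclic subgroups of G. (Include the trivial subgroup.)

5

Each element a generates a cyclic subgroup ⟨a⟩; distinct elements may generate the same one (a cyclic group of order d has φ(d) generators).
Cyclic subgroups by order — order 1: 1; order 2: 1; order 4: 3.
Total: 5.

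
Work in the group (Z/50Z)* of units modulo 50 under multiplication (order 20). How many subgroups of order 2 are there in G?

|G| = 20 and 2 | 20, so subgroups of order 2 are possible by Lagrange.
The subgroups of order 2 are: {1, 49}.
So G has 1 subgroup of order 2.

1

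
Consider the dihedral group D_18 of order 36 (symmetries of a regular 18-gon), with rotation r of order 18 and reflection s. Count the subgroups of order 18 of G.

3

|G| = 36 and 18 | 36, so subgroups of order 18 are possible by Lagrange.
The subgroups of order 18 are: {e, r, r^2, r^3, r^4, r^5, r^6, r^7, r^8, r^9, r^10, r^11, r^12, r^13, r^14, r^15, r^16, r^17}; {e, r^2, r^4, r^6, r^8, r^10, r^12, r^14, r^16, s, r^2s, r^4s, r^6s, r^8s, r^10s, r^12s, r^14s, r^16s}; {e, r^2, r^4, r^6, r^8, r^10, r^12, r^14, r^16, rs, r^3s, r^5s, r^7s, r^9s, r^11s, r^13s, r^15s, r^17s}.
So G has 3 subgroups of order 18.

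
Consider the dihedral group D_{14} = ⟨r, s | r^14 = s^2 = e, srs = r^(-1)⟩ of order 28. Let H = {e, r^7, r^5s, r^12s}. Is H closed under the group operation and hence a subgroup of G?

Yes

|H| = 4 divides |G| = 28, consistent with Lagrange.
H contains the identity, every element's inverse is in H, and H is closed under ·: it is a subgroup.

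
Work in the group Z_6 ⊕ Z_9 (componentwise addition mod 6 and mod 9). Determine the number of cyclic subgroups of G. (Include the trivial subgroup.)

Each element a generates a cyclic subgroup ⟨a⟩; distinct elements may generate the same one (a cyclic group of order d has φ(d) generators).
Cyclic subgroups by order — order 1: 1; order 2: 1; order 3: 4; order 6: 4; order 9: 3; order 18: 3.
Total: 16.

16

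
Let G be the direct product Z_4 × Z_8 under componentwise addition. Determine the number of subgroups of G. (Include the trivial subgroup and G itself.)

|G| = 32, so by Lagrange every subgroup order divides 32. Divisors: 1, 2, 4, 8, 16, 32.
Subgroups by order — order 1: 1; order 2: 3; order 4: 7; order 8: 7; order 16: 3; order 32: 1.
Total: 1 + 3 + 7 + 7 + 3 + 1 = 22.

22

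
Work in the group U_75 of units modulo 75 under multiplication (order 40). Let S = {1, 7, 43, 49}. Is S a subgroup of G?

Yes

|S| = 4 divides |G| = 40, consistent with Lagrange.
S contains the identity, every element's inverse is in S, and S is closed under ·: it is a subgroup.
In fact S = ⟨43⟩.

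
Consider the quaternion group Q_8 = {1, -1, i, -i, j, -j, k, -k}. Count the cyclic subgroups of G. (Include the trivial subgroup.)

5

Group the elements of G by the cyclic subgroup they generate; each cyclic subgroup of order d accounts for φ(d) elements.
Cyclic subgroups by order — order 1: 1; order 2: 1; order 4: 3.
Total: 5.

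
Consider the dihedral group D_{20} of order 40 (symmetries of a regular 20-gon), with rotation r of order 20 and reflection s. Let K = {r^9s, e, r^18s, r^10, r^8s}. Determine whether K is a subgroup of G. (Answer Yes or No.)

No

Closure fails: r^10 · r^9s = r^19s ∉ K. So K is not a subgroup.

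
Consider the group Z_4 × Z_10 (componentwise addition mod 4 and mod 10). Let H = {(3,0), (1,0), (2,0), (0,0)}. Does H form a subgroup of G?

Yes

|H| = 4 divides |G| = 40, consistent with Lagrange.
H contains the identity, every element's inverse is in H, and H is closed under +: it is a subgroup.
In fact H = ⟨(1,0)⟩.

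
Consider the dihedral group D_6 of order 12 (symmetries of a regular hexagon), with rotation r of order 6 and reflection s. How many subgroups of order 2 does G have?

7

|G| = 12 and 2 | 12, so subgroups of order 2 are possible by Lagrange.
The subgroups of order 2 are: {e, r^2s}; {e, r^3}; {e, r^3s}; {e, r^4s}; … (7 in all).
So G has 7 subgroups of order 2.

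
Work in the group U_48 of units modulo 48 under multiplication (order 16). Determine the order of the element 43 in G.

Compute successive powers of 43 mod 48: 43, 25, 19, 1; 43^4 ≡ 1 (mod 48).
So |⟨43⟩| = 4.

4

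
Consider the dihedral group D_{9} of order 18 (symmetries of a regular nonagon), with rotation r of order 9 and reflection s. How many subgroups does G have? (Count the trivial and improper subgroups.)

|G| = 18, so by Lagrange every subgroup order divides 18. Divisors: 1, 2, 3, 6, 9, 18.
Subgroups by order — order 1: 1; order 2: 9; order 3: 1; order 6: 3; order 9: 1; order 18: 1.
Total: 1 + 9 + 1 + 3 + 1 + 1 = 16.

16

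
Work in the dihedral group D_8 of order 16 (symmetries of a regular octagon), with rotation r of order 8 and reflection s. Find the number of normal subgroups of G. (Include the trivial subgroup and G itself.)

G has 19 subgroups. Checking conjugation-invariance by order — order 1: 1/1 normal; order 2: 1/9 normal; order 4: 1/5 normal; order 8: 3/3 normal; order 16: 1/1 normal.
Total normal subgroups: 7.

7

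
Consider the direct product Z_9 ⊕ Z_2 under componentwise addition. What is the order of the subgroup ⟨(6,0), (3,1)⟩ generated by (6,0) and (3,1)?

|⟨(6,0)⟩| = 3 and |⟨(3,1)⟩| = 6, so |H| is a multiple of lcm(3, 6) = 6 and divides |G| = 18.
Closing under the operation: H = {(0,0), (0,1), (3,0), (3,1), (6,0), (6,1)}, so |H| = 6.

6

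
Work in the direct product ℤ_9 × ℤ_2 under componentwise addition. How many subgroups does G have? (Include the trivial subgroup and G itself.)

6

|G| = 18, so by Lagrange every subgroup order divides 18. Divisors: 1, 2, 3, 6, 9, 18.
Subgroups by order — order 1: 1; order 2: 1; order 3: 1; order 6: 1; order 9: 1; order 18: 1.
Total: 1 + 1 + 1 + 1 + 1 + 1 = 6.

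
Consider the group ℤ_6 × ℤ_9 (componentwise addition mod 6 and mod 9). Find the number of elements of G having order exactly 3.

8

An element (a,b) has order lcm(ord(a), ord(b)); count pairs with lcm equal to 3.
Enumerating gives 8 such elements.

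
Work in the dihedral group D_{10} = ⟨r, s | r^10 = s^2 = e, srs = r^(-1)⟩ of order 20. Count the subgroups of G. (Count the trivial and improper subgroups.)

22

|G| = 20, so by Lagrange every subgroup order divides 20. Divisors: 1, 2, 4, 5, 10, 20.
Subgroups by order — order 1: 1; order 2: 11; order 4: 5; order 5: 1; order 10: 3; order 20: 1.
Total: 1 + 11 + 5 + 1 + 3 + 1 = 22.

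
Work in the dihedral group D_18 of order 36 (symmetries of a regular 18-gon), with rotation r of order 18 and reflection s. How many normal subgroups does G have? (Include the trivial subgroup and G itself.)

9

G has 45 subgroups. Checking conjugation-invariance by order — order 1: 1/1 normal; order 2: 1/19 normal; order 3: 1/1 normal; order 4: 0/9 normal; order 6: 1/7 normal; order 9: 1/1 normal; order 12: 0/3 normal; order 18: 3/3 normal; order 36: 1/1 normal.
Total normal subgroups: 9.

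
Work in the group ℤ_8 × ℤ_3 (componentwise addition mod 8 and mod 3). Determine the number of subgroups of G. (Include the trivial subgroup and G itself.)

|G| = 24, so by Lagrange every subgroup order divides 24. Divisors: 1, 2, 3, 4, 6, 8, 12, 24.
Subgroups by order — order 1: 1; order 2: 1; order 3: 1; order 4: 1; order 6: 1; order 8: 1; order 12: 1; order 24: 1.
Total: 1 + 1 + 1 + 1 + 1 + 1 + 1 + 1 = 8.

8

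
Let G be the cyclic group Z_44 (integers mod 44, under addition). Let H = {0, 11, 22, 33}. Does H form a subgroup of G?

|H| = 4 divides |G| = 44, consistent with Lagrange.
H contains the identity, every element's inverse is in H, and H is closed under +: it is a subgroup.
In fact H = ⟨33⟩.

Yes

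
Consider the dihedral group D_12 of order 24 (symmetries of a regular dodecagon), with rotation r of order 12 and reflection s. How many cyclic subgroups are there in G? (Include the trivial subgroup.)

18

Group the elements of G by the cyclic subgroup they generate; each cyclic subgroup of order d accounts for φ(d) elements.
Cyclic subgroups by order — order 1: 1; order 2: 13; order 3: 1; order 4: 1; order 6: 1; order 12: 1.
Total: 18.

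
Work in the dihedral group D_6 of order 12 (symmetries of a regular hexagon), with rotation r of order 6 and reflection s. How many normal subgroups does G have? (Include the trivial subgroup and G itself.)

7

G has 16 subgroups. Checking conjugation-invariance by order — order 1: 1/1 normal; order 2: 1/7 normal; order 3: 1/1 normal; order 4: 0/3 normal; order 6: 3/3 normal; order 12: 1/1 normal.
Total normal subgroups: 7.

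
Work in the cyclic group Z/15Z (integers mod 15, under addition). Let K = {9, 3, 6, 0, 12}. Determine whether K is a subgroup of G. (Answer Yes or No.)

Yes

|K| = 5 divides |G| = 15, consistent with Lagrange.
K contains the identity, every element's inverse is in K, and K is closed under +: it is a subgroup.
In fact K = ⟨3⟩.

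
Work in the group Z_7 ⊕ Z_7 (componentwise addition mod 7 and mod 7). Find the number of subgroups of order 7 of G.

|G| = 49 and 7 | 49, so subgroups of order 7 are possible by Lagrange.
The subgroups of order 7 are: {(0,0), (0,1), (0,2), (0,3), (0,4), (0,5), (0,6)}; {(0,0), (1,0), (2,0), (3,0), (4,0), (5,0), (6,0)}; {(0,0), (1,1), (2,2), (3,3), (4,4), (5,5), (6,6)}; {(0,0), (1,2), (2,4), (3,6), (4,1), (5,3), (6,5)}; … (8 in all).
So G has 8 subgroups of order 7.

8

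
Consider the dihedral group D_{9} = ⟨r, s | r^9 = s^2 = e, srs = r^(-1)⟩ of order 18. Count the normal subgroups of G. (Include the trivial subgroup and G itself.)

4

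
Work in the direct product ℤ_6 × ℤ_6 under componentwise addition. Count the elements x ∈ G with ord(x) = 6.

An element (a,b) has order lcm(ord(a), ord(b)); count pairs with lcm equal to 6.
Enumerating gives 24 such elements.

24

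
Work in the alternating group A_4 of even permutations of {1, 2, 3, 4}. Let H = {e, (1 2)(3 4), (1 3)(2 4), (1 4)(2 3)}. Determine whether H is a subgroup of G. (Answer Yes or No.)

|H| = 4 divides |G| = 12, consistent with Lagrange.
H contains the identity, every element's inverse is in H, and H is closed under ∘: it is a subgroup.

Yes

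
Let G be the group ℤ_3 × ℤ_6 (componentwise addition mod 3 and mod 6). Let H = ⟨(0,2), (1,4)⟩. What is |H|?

|⟨(0,2)⟩| = 3 and |⟨(1,4)⟩| = 3, so |H| is a multiple of lcm(3, 3) = 3 and divides |G| = 18.
Closing under the operation: H = {(0,0), (0,2), (0,4), (1,0), (1,2), (1,4), (2,0), (2,2), (2,4)}, so |H| = 9.

9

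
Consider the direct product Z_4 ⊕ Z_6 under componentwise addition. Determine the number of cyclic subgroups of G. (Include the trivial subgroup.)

12

A cyclic subgroup of order d is generated by each of its φ(d) elements of order d, so the cyclic subgroups of order d number (#elements of order d)/φ(d).
Cyclic subgroups by order — order 1: 1; order 2: 3; order 3: 1; order 4: 2; order 6: 3; order 12: 2.
Total: 12.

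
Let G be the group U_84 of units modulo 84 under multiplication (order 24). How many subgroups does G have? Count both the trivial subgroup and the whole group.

|G| = 24, so by Lagrange every subgroup order divides 24. Divisors: 1, 2, 3, 4, 6, 8, 12, 24.
Subgroups by order — order 1: 1; order 2: 7; order 3: 1; order 4: 7; order 6: 7; order 8: 1; order 12: 7; order 24: 1.
Total: 1 + 7 + 1 + 7 + 7 + 1 + 7 + 1 = 32.

32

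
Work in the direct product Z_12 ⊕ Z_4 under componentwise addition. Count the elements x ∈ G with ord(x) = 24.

0

An element (a,b) has order lcm(ord(a), ord(b)); count pairs with lcm equal to 24.
Enumerating gives 0 such elements.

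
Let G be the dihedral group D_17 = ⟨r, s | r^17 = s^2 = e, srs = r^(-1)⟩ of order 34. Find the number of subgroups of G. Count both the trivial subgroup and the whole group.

20

|G| = 34, so by Lagrange every subgroup order divides 34. Divisors: 1, 2, 17, 34.
Subgroups by order — order 1: 1; order 2: 17; order 17: 1; order 34: 1.
Total: 1 + 17 + 1 + 1 = 20.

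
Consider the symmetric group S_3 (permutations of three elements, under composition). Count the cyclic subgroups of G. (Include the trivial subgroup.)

5

A cyclic subgroup of order d is generated by each of its φ(d) elements of order d, so the cyclic subgroups of order d number (#elements of order d)/φ(d).
Cyclic subgroups by order — order 1: 1; order 2: 3; order 3: 1.
Total: 5.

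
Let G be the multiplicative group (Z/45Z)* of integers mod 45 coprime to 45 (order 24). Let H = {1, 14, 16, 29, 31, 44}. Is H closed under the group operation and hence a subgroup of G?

Yes

|H| = 6 divides |G| = 24, consistent with Lagrange.
H contains the identity, every element's inverse is in H, and H is closed under ·: it is a subgroup.
In fact H = ⟨29⟩.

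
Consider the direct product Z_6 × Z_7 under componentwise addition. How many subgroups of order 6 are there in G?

1

|G| = 42 and 6 | 42, so subgroups of order 6 are possible by Lagrange.
The subgroups of order 6 are: {(0,0), (1,0), (2,0), (3,0), (4,0), (5,0)}.
So G has 1 subgroup of order 6.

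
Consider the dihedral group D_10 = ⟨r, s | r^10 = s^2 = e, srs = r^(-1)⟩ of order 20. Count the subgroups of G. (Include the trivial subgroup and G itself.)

22

|G| = 20, so by Lagrange every subgroup order divides 20. Divisors: 1, 2, 4, 5, 10, 20.
Subgroups by order — order 1: 1; order 2: 11; order 4: 5; order 5: 1; order 10: 3; order 20: 1.
Total: 1 + 11 + 5 + 1 + 3 + 1 = 22.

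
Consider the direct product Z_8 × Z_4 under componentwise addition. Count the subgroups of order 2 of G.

|G| = 32 and 2 | 32, so subgroups of order 2 are possible by Lagrange.
The subgroups of order 2 are: {(0,0), (0,2)}; {(0,0), (4,0)}; {(0,0), (4,2)}.
So G has 3 subgroups of order 2.

3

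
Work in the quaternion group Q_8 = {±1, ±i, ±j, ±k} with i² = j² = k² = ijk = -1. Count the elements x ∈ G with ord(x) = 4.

6

The elements of order 4 are: i, -i, j, -j, k, -k.
That's 6.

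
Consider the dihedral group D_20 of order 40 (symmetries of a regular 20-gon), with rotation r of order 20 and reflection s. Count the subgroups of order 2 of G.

21

|G| = 40 and 2 | 40, so subgroups of order 2 are possible by Lagrange.
The subgroups of order 2 are: {e, r^10}; {e, r^10s}; {e, r^11s}; {e, r^12s}; … (21 in all).
So G has 21 subgroups of order 2.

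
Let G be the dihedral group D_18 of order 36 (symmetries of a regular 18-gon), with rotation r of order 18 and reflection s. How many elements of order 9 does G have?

6

The elements of order 9 are: r^2, r^4, r^8, r^10, r^14, r^16.
That's 6.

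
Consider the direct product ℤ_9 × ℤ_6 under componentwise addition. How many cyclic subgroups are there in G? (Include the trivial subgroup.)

16

A cyclic subgroup of order d is generated by each of its φ(d) elements of order d, so the cyclic subgroups of order d number (#elements of order d)/φ(d).
Cyclic subgroups by order — order 1: 1; order 2: 1; order 3: 4; order 6: 4; order 9: 3; order 18: 3.
Total: 16.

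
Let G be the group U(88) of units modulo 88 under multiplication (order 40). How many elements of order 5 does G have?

4

The elements of order 5 are: 9, 25, 49, 81.
That's 4.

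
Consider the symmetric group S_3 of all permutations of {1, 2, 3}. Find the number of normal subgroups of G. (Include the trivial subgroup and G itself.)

3

G has 6 subgroups. Checking conjugation-invariance by order — order 1: 1/1 normal; order 2: 0/3 normal; order 3: 1/1 normal; order 6: 1/1 normal.
Total normal subgroups: 3.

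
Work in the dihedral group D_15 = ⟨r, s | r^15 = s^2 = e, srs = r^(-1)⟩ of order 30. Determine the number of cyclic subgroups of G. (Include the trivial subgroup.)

19

A cyclic subgroup of order d is generated by each of its φ(d) elements of order d, so the cyclic subgroups of order d number (#elements of order d)/φ(d).
Cyclic subgroups by order — order 1: 1; order 2: 15; order 3: 1; order 5: 1; order 15: 1.
Total: 19.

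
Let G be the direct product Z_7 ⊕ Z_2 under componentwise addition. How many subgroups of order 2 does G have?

1

|G| = 14 and 2 | 14, so subgroups of order 2 are possible by Lagrange.
The subgroups of order 2 are: {(0,0), (0,1)}.
So G has 1 subgroup of order 2.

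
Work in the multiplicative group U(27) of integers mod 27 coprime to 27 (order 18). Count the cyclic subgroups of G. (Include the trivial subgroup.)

6

A cyclic subgroup of order d is generated by each of its φ(d) elements of order d, so the cyclic subgroups of order d number (#elements of order d)/φ(d).
Cyclic subgroups by order — order 1: 1; order 2: 1; order 3: 1; order 6: 1; order 9: 1; order 18: 1.
Total: 6.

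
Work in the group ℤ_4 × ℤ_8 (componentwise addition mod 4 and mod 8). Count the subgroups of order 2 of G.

|G| = 32 and 2 | 32, so subgroups of order 2 are possible by Lagrange.
The subgroups of order 2 are: {(0,0), (0,4)}; {(0,0), (2,0)}; {(0,0), (2,4)}.
So G has 3 subgroups of order 2.

3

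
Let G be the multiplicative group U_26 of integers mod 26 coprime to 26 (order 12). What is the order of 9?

Compute successive powers of 9 mod 26: 9, 3, 1; 9^3 ≡ 1 (mod 26).
So |⟨9⟩| = 3.

3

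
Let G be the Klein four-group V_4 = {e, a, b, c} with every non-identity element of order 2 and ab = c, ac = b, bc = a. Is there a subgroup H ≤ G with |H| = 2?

Yes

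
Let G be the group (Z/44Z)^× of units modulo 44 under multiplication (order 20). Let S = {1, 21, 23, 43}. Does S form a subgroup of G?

Yes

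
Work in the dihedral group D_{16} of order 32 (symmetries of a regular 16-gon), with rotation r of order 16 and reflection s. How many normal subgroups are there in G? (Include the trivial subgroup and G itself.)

8

G has 36 subgroups. Checking conjugation-invariance by order — order 1: 1/1 normal; order 2: 1/17 normal; order 4: 1/9 normal; order 8: 1/5 normal; order 16: 3/3 normal; order 32: 1/1 normal.
Total normal subgroups: 8.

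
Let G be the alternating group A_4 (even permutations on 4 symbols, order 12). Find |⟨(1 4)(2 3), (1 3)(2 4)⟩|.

|⟨(1 4)(2 3)⟩| = 2 and |⟨(1 3)(2 4)⟩| = 2, so |H| is a multiple of lcm(2, 2) = 2 and divides |G| = 12.
Closing under the operation: H = {e, (1 2)(3 4), (1 3)(2 4), (1 4)(2 3)}, so |H| = 4.

4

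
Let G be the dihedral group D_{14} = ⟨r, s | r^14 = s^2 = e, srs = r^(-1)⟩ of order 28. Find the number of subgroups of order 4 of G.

7

|G| = 28 and 4 | 28, so subgroups of order 4 are possible by Lagrange.
The subgroups of order 4 are: {e, r^7, r^3s, r^10s}; {e, r^7, r^4s, r^11s}; {e, r^7, r^5s, r^12s}; {e, r^7, r^6s, r^13s}; … (7 in all).
So G has 7 subgroups of order 4.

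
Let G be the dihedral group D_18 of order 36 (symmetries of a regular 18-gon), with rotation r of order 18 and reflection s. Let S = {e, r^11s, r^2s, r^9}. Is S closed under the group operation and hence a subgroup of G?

|S| = 4 divides |G| = 36, consistent with Lagrange.
S contains the identity, every element's inverse is in S, and S is closed under ·: it is a subgroup.

Yes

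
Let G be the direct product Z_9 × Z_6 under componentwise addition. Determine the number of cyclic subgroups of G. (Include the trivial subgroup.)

16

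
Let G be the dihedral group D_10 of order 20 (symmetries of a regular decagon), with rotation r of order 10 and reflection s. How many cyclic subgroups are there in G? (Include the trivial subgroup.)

14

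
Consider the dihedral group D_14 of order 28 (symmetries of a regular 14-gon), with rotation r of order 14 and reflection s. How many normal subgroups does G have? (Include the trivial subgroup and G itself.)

7

G has 28 subgroups. Checking conjugation-invariance by order — order 1: 1/1 normal; order 2: 1/15 normal; order 4: 0/7 normal; order 7: 1/1 normal; order 14: 3/3 normal; order 28: 1/1 normal.
Total normal subgroups: 7.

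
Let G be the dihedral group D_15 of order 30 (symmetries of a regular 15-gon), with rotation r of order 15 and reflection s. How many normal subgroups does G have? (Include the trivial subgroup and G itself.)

5

G has 28 subgroups. Checking conjugation-invariance by order — order 1: 1/1 normal; order 2: 0/15 normal; order 3: 1/1 normal; order 5: 1/1 normal; order 6: 0/5 normal; order 10: 0/3 normal; order 15: 1/1 normal; order 30: 1/1 normal.
Total normal subgroups: 5.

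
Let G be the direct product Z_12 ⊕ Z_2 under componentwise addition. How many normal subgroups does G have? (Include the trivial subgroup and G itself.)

G is abelian, so every subgroup is normal.
G has 16 subgroups in total, hence 16 normal subgroups.

16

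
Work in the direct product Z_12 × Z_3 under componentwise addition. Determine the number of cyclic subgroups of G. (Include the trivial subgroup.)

15

A cyclic subgroup of order d is generated by each of its φ(d) elements of order d, so the cyclic subgroups of order d number (#elements of order d)/φ(d).
Cyclic subgroups by order — order 1: 1; order 2: 1; order 3: 4; order 4: 1; order 6: 4; order 12: 4.
Total: 15.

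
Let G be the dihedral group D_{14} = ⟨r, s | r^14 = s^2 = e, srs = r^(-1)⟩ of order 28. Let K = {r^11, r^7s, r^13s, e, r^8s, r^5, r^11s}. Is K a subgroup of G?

No

r^11 ∈ K but its inverse r^3 ∉ K, so K is not a subgroup.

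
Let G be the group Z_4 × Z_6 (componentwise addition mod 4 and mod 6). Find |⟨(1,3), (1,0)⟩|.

8

|⟨(1,3)⟩| = 4 and |⟨(1,0)⟩| = 4, so |H| is a multiple of lcm(4, 4) = 4 and divides |G| = 24.
Closing under the operation: H = {(0,0), (0,3), (1,0), (1,3), (2,0), (2,3), (3,0), (3,3)}, so |H| = 8.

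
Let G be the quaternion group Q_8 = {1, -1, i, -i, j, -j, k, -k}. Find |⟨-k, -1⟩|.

|⟨-k⟩| = 4 and |⟨-1⟩| = 2, so |H| is a multiple of lcm(4, 2) = 4 and divides |G| = 8.
Closing under the operation: H = {1, -1, k, -k}, so |H| = 4.

4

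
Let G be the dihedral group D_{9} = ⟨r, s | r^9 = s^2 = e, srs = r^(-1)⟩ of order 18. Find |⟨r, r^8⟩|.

9

|⟨r⟩| = 9 and |⟨r^8⟩| = 9, so |H| is a multiple of lcm(9, 9) = 9 and divides |G| = 18.
Closing under the operation: H = {e, r, r^2, r^3, r^4, r^5, r^6, r^7, r^8}, so |H| = 9.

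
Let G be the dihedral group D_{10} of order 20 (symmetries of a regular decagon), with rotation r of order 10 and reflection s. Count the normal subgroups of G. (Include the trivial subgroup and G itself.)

7

G has 22 subgroups. Checking conjugation-invariance by order — order 1: 1/1 normal; order 2: 1/11 normal; order 4: 0/5 normal; order 5: 1/1 normal; order 10: 3/3 normal; order 20: 1/1 normal.
Total normal subgroups: 7.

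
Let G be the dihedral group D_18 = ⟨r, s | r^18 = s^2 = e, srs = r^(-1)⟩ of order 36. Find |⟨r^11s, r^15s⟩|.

|⟨r^11s⟩| = 2 and |⟨r^15s⟩| = 2, so |H| is a multiple of lcm(2, 2) = 2 and divides |G| = 36.
Closing under the operation: H = {e, r^2, r^4, r^6, r^8, r^10, r^12, r^14, r^16, rs, r^3s, r^5s, r^7s, r^9s, r^11s, r^13s, r^15s, r^17s}, so |H| = 18.

18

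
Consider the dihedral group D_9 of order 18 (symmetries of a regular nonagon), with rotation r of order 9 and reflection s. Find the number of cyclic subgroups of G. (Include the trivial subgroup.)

12

Each element a generates a cyclic subgroup ⟨a⟩; distinct elements may generate the same one (a cyclic group of order d has φ(d) generators).
Cyclic subgroups by order — order 1: 1; order 2: 9; order 3: 1; order 9: 1.
Total: 12.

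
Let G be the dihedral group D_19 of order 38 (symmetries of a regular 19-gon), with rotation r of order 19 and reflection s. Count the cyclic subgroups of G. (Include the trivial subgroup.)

21

Each element a generates a cyclic subgroup ⟨a⟩; distinct elements may generate the same one (a cyclic group of order d has φ(d) generators).
Cyclic subgroups by order — order 1: 1; order 2: 19; order 19: 1.
Total: 21.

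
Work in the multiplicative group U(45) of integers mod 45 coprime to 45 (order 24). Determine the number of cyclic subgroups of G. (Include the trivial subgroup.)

Group the elements of G by the cyclic subgroup they generate; each cyclic subgroup of order d accounts for φ(d) elements.
Cyclic subgroups by order — order 1: 1; order 2: 3; order 3: 1; order 4: 2; order 6: 3; order 12: 2.
Total: 12.

12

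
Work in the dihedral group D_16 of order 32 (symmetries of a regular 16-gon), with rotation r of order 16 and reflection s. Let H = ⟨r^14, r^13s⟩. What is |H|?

16

|⟨r^14⟩| = 8 and |⟨r^13s⟩| = 2, so |H| is a multiple of lcm(8, 2) = 8 and divides |G| = 32.
Closing under the operation: H = {e, r^2, r^4, r^6, r^8, r^10, r^12, r^14, rs, r^3s, r^5s, r^7s, r^9s, r^11s, r^13s, r^15s}, so |H| = 16.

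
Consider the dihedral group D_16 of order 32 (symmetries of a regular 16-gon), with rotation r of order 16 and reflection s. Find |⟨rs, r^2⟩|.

16

|⟨rs⟩| = 2 and |⟨r^2⟩| = 8, so |H| is a multiple of lcm(2, 8) = 8 and divides |G| = 32.
Closing under the operation: H = {e, r^2, r^4, r^6, r^8, r^10, r^12, r^14, rs, r^3s, r^5s, r^7s, r^9s, r^11s, r^13s, r^15s}, so |H| = 16.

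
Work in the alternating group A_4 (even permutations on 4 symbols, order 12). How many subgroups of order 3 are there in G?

4

|G| = 12 and 3 | 12, so subgroups of order 3 are possible by Lagrange.
The subgroups of order 3 are: {e, (1 2 3), (1 3 2)}; {e, (1 2 4), (1 4 2)}; {e, (1 3 4), (1 4 3)}; {e, (2 3 4), (2 4 3)}.
So G has 4 subgroups of order 3.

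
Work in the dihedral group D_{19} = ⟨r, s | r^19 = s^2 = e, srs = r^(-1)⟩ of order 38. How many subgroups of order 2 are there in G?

|G| = 38 and 2 | 38, so subgroups of order 2 are possible by Lagrange.
The subgroups of order 2 are: {e, r^10s}; {e, r^11s}; {e, r^12s}; {e, r^13s}; … (19 in all).
So G has 19 subgroups of order 2.

19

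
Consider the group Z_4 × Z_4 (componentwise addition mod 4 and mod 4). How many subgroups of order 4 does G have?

7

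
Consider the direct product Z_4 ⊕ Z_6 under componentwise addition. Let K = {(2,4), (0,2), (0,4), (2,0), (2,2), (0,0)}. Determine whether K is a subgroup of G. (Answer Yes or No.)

|K| = 6 divides |G| = 24, consistent with Lagrange.
K contains the identity, every element's inverse is in K, and K is closed under +: it is a subgroup.
In fact K = ⟨(2,4)⟩.

Yes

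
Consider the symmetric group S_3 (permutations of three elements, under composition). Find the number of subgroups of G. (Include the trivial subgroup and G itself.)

|G| = 6, so by Lagrange every subgroup order divides 6. Divisors: 1, 2, 3, 6.
Subgroups by order — order 1: 1; order 2: 3; order 3: 1; order 6: 1.
Total: 1 + 3 + 1 + 1 = 6.

6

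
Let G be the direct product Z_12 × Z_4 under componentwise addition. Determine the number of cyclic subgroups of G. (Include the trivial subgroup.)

20

Group the elements of G by the cyclic subgroup they generate; each cyclic subgroup of order d accounts for φ(d) elements.
Cyclic subgroups by order — order 1: 1; order 2: 3; order 3: 1; order 4: 6; order 6: 3; order 12: 6.
Total: 20.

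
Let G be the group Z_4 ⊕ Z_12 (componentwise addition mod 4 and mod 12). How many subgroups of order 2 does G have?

3

|G| = 48 and 2 | 48, so subgroups of order 2 are possible by Lagrange.
The subgroups of order 2 are: {(0,0), (0,6)}; {(0,0), (2,0)}; {(0,0), (2,6)}.
So G has 3 subgroups of order 2.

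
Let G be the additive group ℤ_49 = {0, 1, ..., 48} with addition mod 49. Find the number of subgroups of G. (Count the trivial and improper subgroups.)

3

A cyclic group of order 49 has exactly one subgroup for each divisor of 49.
Divisors of 49: 1, 7, 49.
So ℤ_49 has 3 subgroups.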